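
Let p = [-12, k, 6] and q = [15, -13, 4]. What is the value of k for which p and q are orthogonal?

-12

p · q = (-12)·15 + k·(-13) + 6·4 = -156 - 13k
Set equal to 0: -13k = 156, so k = -12.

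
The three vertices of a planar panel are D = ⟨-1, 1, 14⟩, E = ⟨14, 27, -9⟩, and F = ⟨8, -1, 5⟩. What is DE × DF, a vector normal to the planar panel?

DE = (15, 26, -23)
DF = (9, -2, -9)
i: 26·(-9) - (-23)·(-2) = -234 - 46 = -280
j: (-23)·9 - 15·(-9) = -207 - (-135) = -72
k: 15·(-2) - 26·9 = -30 - 234 = -264
DE × DF = (-280, -72, -264)

(-280, -72, -264)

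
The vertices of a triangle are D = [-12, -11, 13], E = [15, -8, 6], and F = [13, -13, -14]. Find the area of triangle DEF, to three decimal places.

DE = (27, 3, -7),  DF = (25, -2, -27)
i: 3·(-27) - (-7)·(-2) = -81 - 14 = -95
j: (-7)·25 - 27·(-27) = -175 - (-729) = 554
k: 27·(-2) - 3·25 = -54 - 75 = -129
DE × DF = (-95, 554, -129)
|DE × DF| = √332582 ≈ 576.6992
area = ½ · 576.6992 ≈ 288.350

288.350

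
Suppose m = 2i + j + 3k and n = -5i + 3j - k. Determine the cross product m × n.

(-10, -13, 11)

i: 1·(-1) - 3·3 = -1 - 9 = -10
j: 3·(-5) - 2·(-1) = -15 - (-2) = -13
k: 2·3 - 1·(-5) = 6 - (-5) = 11
m × n = (-10, -13, 11)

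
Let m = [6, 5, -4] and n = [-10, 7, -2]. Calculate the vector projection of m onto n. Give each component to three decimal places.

m · n = 6·(-10) + 5·7 + (-4)·(-2) = -60 + 35 + 8 = -17
|n|² = 100 + 49 + 4 = 153
proj_n m = (-17/153) · (-10, 7, -2) ≈ (1.111, -0.778, 0.222)

(1.111, -0.778, 0.222)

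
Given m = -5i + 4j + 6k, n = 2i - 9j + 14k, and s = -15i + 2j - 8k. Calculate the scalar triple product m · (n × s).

-1782

n × s:
i: (-9)·(-8) - 14·2 = 72 - 28 = 44
j: 14·(-15) - 2·(-8) = -210 - (-16) = -194
k: 2·2 - (-9)·(-15) = 4 - 135 = -131
n × s = (44, -194, -131)
m · (n × s) = (-5)·44 + 4·(-194) + 6·(-131) = -220 - 776 - 786 = -1782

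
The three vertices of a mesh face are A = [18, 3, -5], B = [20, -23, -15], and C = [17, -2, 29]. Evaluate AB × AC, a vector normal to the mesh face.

(-934, -58, -36)

AB = (2, -26, -10)
AC = (-1, -5, 34)
i: (-26)·34 - (-10)·(-5) = -884 - 50 = -934
j: (-10)·(-1) - 2·34 = 10 - 68 = -58
k: 2·(-5) - (-26)·(-1) = -10 - 26 = -36
AB × AC = (-934, -58, -36)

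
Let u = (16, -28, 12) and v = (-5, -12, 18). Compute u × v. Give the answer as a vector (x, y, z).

i: (-28)·18 - 12·(-12) = -504 - (-144) = -360
j: 12·(-5) - 16·18 = -60 - 288 = -348
k: 16·(-12) - (-28)·(-5) = -192 - 140 = -332
u × v = (-360, -348, -332)

(-360, -348, -332)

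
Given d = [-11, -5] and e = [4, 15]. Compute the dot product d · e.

d · e = (-11)·4 + (-5)·15 = -44 - 75 = -119

-119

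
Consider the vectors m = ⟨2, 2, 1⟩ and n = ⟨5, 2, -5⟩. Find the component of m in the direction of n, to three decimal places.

m · n = 2·5 + 2·2 + 1·(-5) = 10 + 4 - 5 = 9
|n| = √(25 + 4 + 25) = √54 ≈ 7.3485
comp_n m = 9 / √54 ≈ 1.225

1.225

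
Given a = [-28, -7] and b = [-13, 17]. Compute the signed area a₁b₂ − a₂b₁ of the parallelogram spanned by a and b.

-567

(-28)·17 - (-7)·(-13) = -476 - 91 = -567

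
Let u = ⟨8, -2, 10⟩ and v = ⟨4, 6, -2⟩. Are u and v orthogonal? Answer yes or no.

yes

u · v = 8·4 + (-2)·6 + 10·(-2) = 32 - 12 - 20 = 0
Zero, so the vectors are orthogonal.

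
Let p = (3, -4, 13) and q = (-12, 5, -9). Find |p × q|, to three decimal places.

136.275

i: (-4)·(-9) - 13·5 = 36 - 65 = -29
j: 13·(-12) - 3·(-9) = -156 - (-27) = -129
k: 3·5 - (-4)·(-12) = 15 - 48 = -33
p × q = (-29, -129, -33)
|p × q| = √((-29)² + (-129)² + (-33)²) = √18571 ≈ 136.2755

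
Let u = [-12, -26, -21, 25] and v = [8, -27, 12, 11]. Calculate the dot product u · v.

629

u · v = (-12)·8 + (-26)·(-27) + (-21)·12 + 25·11 = -96 + 702 - 252 + 275 = 629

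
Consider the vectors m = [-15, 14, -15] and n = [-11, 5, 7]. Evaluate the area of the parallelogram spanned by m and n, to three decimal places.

i: 14·7 - (-15)·5 = 98 - (-75) = 173
j: (-15)·(-11) - (-15)·7 = 165 - (-105) = 270
k: (-15)·5 - 14·(-11) = -75 - (-154) = 79
m × n = (173, 270, 79)
|m × n| = √(173² + 270² + 79²) = √109070 ≈ 330.2575

330.257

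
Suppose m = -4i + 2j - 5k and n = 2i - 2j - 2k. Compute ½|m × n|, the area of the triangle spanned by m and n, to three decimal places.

11.576

i: 2·(-2) - (-5)·(-2) = -4 - 10 = -14
j: (-5)·2 - (-4)·(-2) = -10 - 8 = -18
k: (-4)·(-2) - 2·2 = 8 - 4 = 4
m × n = (-14, -18, 4)
|m × n| = √((-14)² + (-18)² + 4²) = √536 ≈ 23.1517
area = ½ · 23.1517 ≈ 11.576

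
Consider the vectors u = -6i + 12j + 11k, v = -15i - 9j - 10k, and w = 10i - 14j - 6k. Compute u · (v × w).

v × w:
i: (-9)·(-6) - (-10)·(-14) = 54 - 140 = -86
j: (-10)·10 - (-15)·(-6) = -100 - 90 = -190
k: (-15)·(-14) - (-9)·10 = 210 - (-90) = 300
v × w = (-86, -190, 300)
u · (v × w) = (-6)·(-86) + 12·(-190) + 11·300 = 516 - 2280 + 3300 = 1536

1536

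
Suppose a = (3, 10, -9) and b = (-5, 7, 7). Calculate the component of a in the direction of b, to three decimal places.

a · b = 3·(-5) + 10·7 + (-9)·7 = -15 + 70 - 63 = -8
|b| = √(25 + 49 + 49) = √123 ≈ 11.0905
comp_b a = -8 / √123 ≈ -0.721

-0.721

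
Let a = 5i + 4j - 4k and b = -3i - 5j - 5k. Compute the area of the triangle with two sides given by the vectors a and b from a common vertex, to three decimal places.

28.009

i: 4·(-5) - (-4)·(-5) = -20 - 20 = -40
j: (-4)·(-3) - 5·(-5) = 12 - (-25) = 37
k: 5·(-5) - 4·(-3) = -25 - (-12) = -13
a × b = (-40, 37, -13)
|a × b| = √((-40)² + 37² + (-13)²) = √3138 ≈ 56.0179
area = ½ · 56.0179 ≈ 28.009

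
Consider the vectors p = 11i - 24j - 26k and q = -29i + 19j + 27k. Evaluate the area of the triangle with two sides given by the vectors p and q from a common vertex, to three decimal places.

342.686

i: (-24)·27 - (-26)·19 = -648 - (-494) = -154
j: (-26)·(-29) - 11·27 = 754 - 297 = 457
k: 11·19 - (-24)·(-29) = 209 - 696 = -487
p × q = (-154, 457, -487)
|p × q| = √((-154)² + 457² + (-487)²) = √469734 ≈ 685.3714
area = ½ · 685.3714 ≈ 342.686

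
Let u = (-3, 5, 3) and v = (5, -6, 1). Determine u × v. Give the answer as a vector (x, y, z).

(23, 18, -7)

i: 5·1 - 3·(-6) = 5 - (-18) = 23
j: 3·5 - (-3)·1 = 15 - (-3) = 18
k: (-3)·(-6) - 5·5 = 18 - 25 = -7
u × v = (23, 18, -7)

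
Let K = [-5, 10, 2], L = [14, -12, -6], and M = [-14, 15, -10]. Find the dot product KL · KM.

KL = L − K = (19, -22, -8)
KM = M − K = (-9, 5, -12)
KL · KM = 19·(-9) + (-22)·5 + (-8)·(-12) = -171 - 110 + 96 = -185

-185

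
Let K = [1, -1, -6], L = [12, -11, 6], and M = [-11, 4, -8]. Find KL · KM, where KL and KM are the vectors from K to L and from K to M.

KL = L − K = (11, -10, 12)
KM = M − K = (-12, 5, -2)
KL · KM = 11·(-12) + (-10)·5 + 12·(-2) = -132 - 50 - 24 = -206

-206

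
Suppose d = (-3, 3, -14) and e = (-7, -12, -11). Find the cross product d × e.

i: 3·(-11) - (-14)·(-12) = -33 - 168 = -201
j: (-14)·(-7) - (-3)·(-11) = 98 - 33 = 65
k: (-3)·(-12) - 3·(-7) = 36 - (-21) = 57
d × e = (-201, 65, 57)

(-201, 65, 57)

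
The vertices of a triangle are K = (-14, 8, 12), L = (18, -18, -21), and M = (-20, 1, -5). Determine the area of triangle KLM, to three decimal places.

429.967

KL = (32, -26, -33),  KM = (-6, -7, -17)
i: (-26)·(-17) - (-33)·(-7) = 442 - 231 = 211
j: (-33)·(-6) - 32·(-17) = 198 - (-544) = 742
k: 32·(-7) - (-26)·(-6) = -224 - 156 = -380
KL × KM = (211, 742, -380)
|KL × KM| = √739485 ≈ 859.9331
area = ½ · 859.9331 ≈ 429.967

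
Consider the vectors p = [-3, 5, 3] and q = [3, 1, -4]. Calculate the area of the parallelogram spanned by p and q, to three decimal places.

i: 5·(-4) - 3·1 = -20 - 3 = -23
j: 3·3 - (-3)·(-4) = 9 - 12 = -3
k: (-3)·1 - 5·3 = -3 - 15 = -18
p × q = (-23, -3, -18)
|p × q| = √((-23)² + (-3)² + (-18)²) = √862 ≈ 29.3598

29.360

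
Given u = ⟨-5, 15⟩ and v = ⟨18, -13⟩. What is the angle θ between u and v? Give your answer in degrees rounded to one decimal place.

144.3

u · v = (-5)·18 + 15·(-13) = -90 - 195 = -285
|u|² = 25 + 225 = 250,  |u| = √250 ≈ 15.811388
|v|² = 324 + 169 = 493,  |v| = √493 ≈ 22.203603
cos θ = -285 / (15.811388 · 22.203603) ≈ -0.81180
θ = arccos(-0.81180) ≈ 144.3°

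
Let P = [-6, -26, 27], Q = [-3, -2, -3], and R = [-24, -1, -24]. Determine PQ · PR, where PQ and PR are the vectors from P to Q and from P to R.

PQ = Q − P = (3, 24, -30)
PR = R − P = (-18, 25, -51)
PQ · PR = 3·(-18) + 24·25 + (-30)·(-51) = -54 + 600 + 1530 = 2076

2076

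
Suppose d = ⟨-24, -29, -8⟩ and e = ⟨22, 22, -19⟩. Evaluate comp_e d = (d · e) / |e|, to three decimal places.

-27.815

d · e = (-24)·22 + (-29)·22 + (-8)·(-19) = -528 - 638 + 152 = -1014
|e| = √(484 + 484 + 361) = √1329 ≈ 36.4555
comp_e d = -1014 / √1329 ≈ -27.815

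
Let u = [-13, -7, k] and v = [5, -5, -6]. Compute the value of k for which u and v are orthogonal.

-5

u · v = (-13)·5 + (-7)·(-5) + k·(-6) = -30 - 6k
Set equal to 0: -6k = 30, so k = -5.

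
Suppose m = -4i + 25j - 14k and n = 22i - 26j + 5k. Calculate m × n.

(-239, -288, -446)

i: 25·5 - (-14)·(-26) = 125 - 364 = -239
j: (-14)·22 - (-4)·5 = -308 - (-20) = -288
k: (-4)·(-26) - 25·22 = 104 - 550 = -446
m × n = (-239, -288, -446)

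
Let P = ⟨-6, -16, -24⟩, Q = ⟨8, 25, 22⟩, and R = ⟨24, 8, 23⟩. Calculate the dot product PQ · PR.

3566

PQ = Q − P = (14, 41, 46)
PR = R − P = (30, 24, 47)
PQ · PR = 14·30 + 41·24 + 46·47 = 420 + 984 + 2162 = 3566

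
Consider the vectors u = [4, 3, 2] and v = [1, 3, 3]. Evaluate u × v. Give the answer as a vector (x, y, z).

(3, -10, 9)

i: 3·3 - 2·3 = 9 - 6 = 3
j: 2·1 - 4·3 = 2 - 12 = -10
k: 4·3 - 3·1 = 12 - 3 = 9
u × v = (3, -10, 9)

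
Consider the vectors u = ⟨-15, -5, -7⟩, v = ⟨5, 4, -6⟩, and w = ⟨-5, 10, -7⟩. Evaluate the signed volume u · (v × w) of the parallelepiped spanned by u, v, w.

-1295

v × w:
i: 4·(-7) - (-6)·10 = -28 - (-60) = 32
j: (-6)·(-5) - 5·(-7) = 30 - (-35) = 65
k: 5·10 - 4·(-5) = 50 - (-20) = 70
v × w = (32, 65, 70)
u · (v × w) = (-15)·32 + (-5)·65 + (-7)·70 = -480 - 325 - 490 = -1295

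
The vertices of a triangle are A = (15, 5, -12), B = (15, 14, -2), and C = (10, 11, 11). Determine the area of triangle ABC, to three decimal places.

AB = (0, 9, 10),  AC = (-5, 6, 23)
i: 9·23 - 10·6 = 207 - 60 = 147
j: 10·(-5) - 0·23 = -50 - 0 = -50
k: 0·6 - 9·(-5) = 0 - (-45) = 45
AB × AC = (147, -50, 45)
|AB × AC| = √26134 ≈ 161.6601
area = ½ · 161.6601 ≈ 80.830

80.830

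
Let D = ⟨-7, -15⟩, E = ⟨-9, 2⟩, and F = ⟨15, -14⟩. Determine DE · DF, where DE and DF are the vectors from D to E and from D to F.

DE = E − D = (-2, 17)
DF = F − D = (22, 1)
DE · DF = (-2)·22 + 17·1 = -44 + 17 = -27

-27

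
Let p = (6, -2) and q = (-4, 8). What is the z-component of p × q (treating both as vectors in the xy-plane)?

40

6·8 - (-2)·(-4) = 48 - 8 = 40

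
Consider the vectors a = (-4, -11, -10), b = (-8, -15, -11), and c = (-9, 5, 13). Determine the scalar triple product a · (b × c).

b × c:
i: (-15)·13 - (-11)·5 = -195 - (-55) = -140
j: (-11)·(-9) - (-8)·13 = 99 - (-104) = 203
k: (-8)·5 - (-15)·(-9) = -40 - 135 = -175
b × c = (-140, 203, -175)
a · (b × c) = (-4)·(-140) + (-11)·203 + (-10)·(-175) = 560 - 2233 + 1750 = 77

77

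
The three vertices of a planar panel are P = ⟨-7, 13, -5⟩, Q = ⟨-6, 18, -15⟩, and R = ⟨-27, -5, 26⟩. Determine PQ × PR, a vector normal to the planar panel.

PQ = (1, 5, -10)
PR = (-20, -18, 31)
i: 5·31 - (-10)·(-18) = 155 - 180 = -25
j: (-10)·(-20) - 1·31 = 200 - 31 = 169
k: 1·(-18) - 5·(-20) = -18 - (-100) = 82
PQ × PR = (-25, 169, 82)

(-25, 169, 82)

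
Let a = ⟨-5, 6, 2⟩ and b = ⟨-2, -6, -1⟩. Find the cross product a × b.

i: 6·(-1) - 2·(-6) = -6 - (-12) = 6
j: 2·(-2) - (-5)·(-1) = -4 - 5 = -9
k: (-5)·(-6) - 6·(-2) = 30 - (-12) = 42
a × b = (6, -9, 42)

(6, -9, 42)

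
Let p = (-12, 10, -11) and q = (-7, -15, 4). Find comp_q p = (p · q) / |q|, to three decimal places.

p · q = (-12)·(-7) + 10·(-15) + (-11)·4 = 84 - 150 - 44 = -110
|q| = √(49 + 225 + 16) = √290 ≈ 17.0294
comp_q p = -110 / √290 ≈ -6.459

-6.459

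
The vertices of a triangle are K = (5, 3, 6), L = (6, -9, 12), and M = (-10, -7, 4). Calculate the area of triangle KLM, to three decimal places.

KL = (1, -12, 6),  KM = (-15, -10, -2)
i: (-12)·(-2) - 6·(-10) = 24 - (-60) = 84
j: 6·(-15) - 1·(-2) = -90 - (-2) = -88
k: 1·(-10) - (-12)·(-15) = -10 - 180 = -190
KL × KM = (84, -88, -190)
|KL × KM| = √50900 ≈ 225.6103
area = ½ · 225.6103 ≈ 112.805

112.805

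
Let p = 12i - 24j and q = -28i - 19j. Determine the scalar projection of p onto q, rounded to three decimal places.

p · q = 12·(-28) + (-24)·(-19) = -336 + 456 = 120
|q| = √(784 + 361) = √1145 ≈ 33.8378
comp_q p = 120 / √1145 ≈ 3.546

3.546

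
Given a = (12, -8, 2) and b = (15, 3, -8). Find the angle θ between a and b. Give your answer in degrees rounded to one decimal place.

56.2

a · b = 12·15 + (-8)·3 + 2·(-8) = 180 - 24 - 16 = 140
|a|² = 144 + 64 + 4 = 212,  |a| = √212 ≈ 14.560220
|b|² = 225 + 9 + 64 = 298,  |b| = √298 ≈ 17.262677
cos θ = 140 / (14.560220 · 17.262677) ≈ 0.55700
θ = arccos(0.55700) ≈ 56.2°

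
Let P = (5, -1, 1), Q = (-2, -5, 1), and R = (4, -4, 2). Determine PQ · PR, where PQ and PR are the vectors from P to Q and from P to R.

19

PQ = Q − P = (-7, -4, 0)
PR = R − P = (-1, -3, 1)
PQ · PR = (-7)·(-1) + (-4)·(-3) + 0·1 = 7 + 12 + 0 = 19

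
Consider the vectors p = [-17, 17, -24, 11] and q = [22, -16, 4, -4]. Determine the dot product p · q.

-786

p · q = (-17)·22 + 17·(-16) + (-24)·4 + 11·(-4) = -374 - 272 - 96 - 44 = -786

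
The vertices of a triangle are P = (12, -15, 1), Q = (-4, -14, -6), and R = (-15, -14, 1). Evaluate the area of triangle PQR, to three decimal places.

94.725

PQ = (-16, 1, -7),  PR = (-27, 1, 0)
i: 1·0 - (-7)·1 = 0 - (-7) = 7
j: (-7)·(-27) - (-16)·0 = 189 - 0 = 189
k: (-16)·1 - 1·(-27) = -16 - (-27) = 11
PQ × PR = (7, 189, 11)
|PQ × PR| = √35891 ≈ 189.4492
area = ½ · 189.4492 ≈ 94.725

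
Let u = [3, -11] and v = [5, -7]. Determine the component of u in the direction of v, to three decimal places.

10.695

u · v = 3·5 + (-11)·(-7) = 15 + 77 = 92
|v| = √(25 + 49) = √74 ≈ 8.6023
comp_v u = 92 / √74 ≈ 10.695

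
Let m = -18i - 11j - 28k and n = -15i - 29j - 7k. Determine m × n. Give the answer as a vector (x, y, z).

i: (-11)·(-7) - (-28)·(-29) = 77 - 812 = -735
j: (-28)·(-15) - (-18)·(-7) = 420 - 126 = 294
k: (-18)·(-29) - (-11)·(-15) = 522 - 165 = 357
m × n = (-735, 294, 357)

(-735, 294, 357)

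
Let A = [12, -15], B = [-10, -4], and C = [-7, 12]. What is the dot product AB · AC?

715

AB = B − A = (-22, 11)
AC = C − A = (-19, 27)
AB · AC = (-22)·(-19) + 11·27 = 418 + 297 = 715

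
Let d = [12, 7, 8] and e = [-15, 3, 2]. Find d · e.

d · e = 12·(-15) + 7·3 + 8·2 = -180 + 21 + 16 = -143

-143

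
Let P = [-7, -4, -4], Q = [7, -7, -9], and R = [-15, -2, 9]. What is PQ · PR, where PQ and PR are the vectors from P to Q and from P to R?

PQ = Q − P = (14, -3, -5)
PR = R − P = (-8, 2, 13)
PQ · PR = 14·(-8) + (-3)·2 + (-5)·13 = -112 - 6 - 65 = -183

-183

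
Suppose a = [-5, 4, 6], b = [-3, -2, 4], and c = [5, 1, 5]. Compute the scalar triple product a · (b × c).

b × c:
i: (-2)·5 - 4·1 = -10 - 4 = -14
j: 4·5 - (-3)·5 = 20 - (-15) = 35
k: (-3)·1 - (-2)·5 = -3 - (-10) = 7
b × c = (-14, 35, 7)
a · (b × c) = (-5)·(-14) + 4·35 + 6·7 = 70 + 140 + 42 = 252

252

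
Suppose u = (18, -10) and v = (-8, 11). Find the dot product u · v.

-254

u · v = 18·(-8) + (-10)·11 = -144 - 110 = -254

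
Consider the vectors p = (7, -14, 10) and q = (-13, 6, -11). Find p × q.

i: (-14)·(-11) - 10·6 = 154 - 60 = 94
j: 10·(-13) - 7·(-11) = -130 - (-77) = -53
k: 7·6 - (-14)·(-13) = 42 - 182 = -140
p × q = (94, -53, -140)

(94, -53, -140)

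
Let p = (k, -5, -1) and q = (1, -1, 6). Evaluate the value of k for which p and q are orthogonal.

1

p · q = k·1 + (-5)·(-1) + (-1)·6 = -1 + 1k
Set equal to 0: 1k = 1, so k = 1.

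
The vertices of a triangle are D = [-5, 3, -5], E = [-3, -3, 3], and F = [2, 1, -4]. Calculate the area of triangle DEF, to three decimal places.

DE = (2, -6, 8),  DF = (7, -2, 1)
i: (-6)·1 - 8·(-2) = -6 - (-16) = 10
j: 8·7 - 2·1 = 56 - 2 = 54
k: 2·(-2) - (-6)·7 = -4 - (-42) = 38
DE × DF = (10, 54, 38)
|DE × DF| = √4460 ≈ 66.7832
area = ½ · 66.7832 ≈ 33.392

33.392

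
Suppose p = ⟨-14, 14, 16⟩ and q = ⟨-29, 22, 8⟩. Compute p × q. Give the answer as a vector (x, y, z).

(-240, -352, 98)

i: 14·8 - 16·22 = 112 - 352 = -240
j: 16·(-29) - (-14)·8 = -464 - (-112) = -352
k: (-14)·22 - 14·(-29) = -308 - (-406) = 98
p × q = (-240, -352, 98)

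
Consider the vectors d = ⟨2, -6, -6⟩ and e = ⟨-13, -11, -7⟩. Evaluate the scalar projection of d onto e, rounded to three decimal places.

d · e = 2·(-13) + (-6)·(-11) + (-6)·(-7) = -26 + 66 + 42 = 82
|e| = √(169 + 121 + 49) = √339 ≈ 18.4120
comp_e d = 82 / √339 ≈ 4.454

4.454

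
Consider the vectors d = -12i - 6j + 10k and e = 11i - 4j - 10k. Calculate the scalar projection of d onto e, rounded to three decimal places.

d · e = (-12)·11 + (-6)·(-4) + 10·(-10) = -132 + 24 - 100 = -208
|e| = √(121 + 16 + 100) = √237 ≈ 15.3948
comp_e d = -208 / √237 ≈ -13.511

-13.511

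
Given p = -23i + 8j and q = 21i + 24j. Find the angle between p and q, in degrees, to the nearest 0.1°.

p · q = (-23)·21 + 8·24 = -483 + 192 = -291
|p|² = 529 + 64 = 593,  |p| = √593 ≈ 24.351591
|q|² = 441 + 576 = 1017,  |q| = √1017 ≈ 31.890437
cos θ = -291 / (24.351591 · 31.890437) ≈ -0.37472
θ = arccos(-0.37472) ≈ 112.0°

112.0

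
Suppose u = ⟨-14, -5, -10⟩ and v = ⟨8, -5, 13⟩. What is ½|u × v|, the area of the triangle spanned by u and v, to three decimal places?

i: (-5)·13 - (-10)·(-5) = -65 - 50 = -115
j: (-10)·8 - (-14)·13 = -80 - (-182) = 102
k: (-14)·(-5) - (-5)·8 = 70 - (-40) = 110
u × v = (-115, 102, 110)
|u × v| = √((-115)² + 102² + 110²) = √35729 ≈ 189.0212
area = ½ · 189.0212 ≈ 94.511

94.511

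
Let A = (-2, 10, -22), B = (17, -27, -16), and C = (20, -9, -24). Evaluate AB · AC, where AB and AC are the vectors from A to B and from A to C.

AB = B − A = (19, -37, 6)
AC = C − A = (22, -19, -2)
AB · AC = 19·22 + (-37)·(-19) + 6·(-2) = 418 + 703 - 12 = 1109

1109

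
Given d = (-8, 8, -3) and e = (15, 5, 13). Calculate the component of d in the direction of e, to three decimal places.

-5.814

d · e = (-8)·15 + 8·5 + (-3)·13 = -120 + 40 - 39 = -119
|e| = √(225 + 25 + 169) = √419 ≈ 20.4695
comp_e d = -119 / √419 ≈ -5.814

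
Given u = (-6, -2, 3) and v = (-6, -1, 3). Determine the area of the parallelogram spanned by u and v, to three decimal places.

6.708

i: (-2)·3 - 3·(-1) = -6 - (-3) = -3
j: 3·(-6) - (-6)·3 = -18 - (-18) = 0
k: (-6)·(-1) - (-2)·(-6) = 6 - 12 = -6
u × v = (-3, 0, -6)
|u × v| = √((-3)² + 0² + (-6)²) = √45 ≈ 6.7082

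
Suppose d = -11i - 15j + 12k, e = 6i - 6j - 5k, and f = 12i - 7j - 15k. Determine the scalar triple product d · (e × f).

e × f:
i: (-6)·(-15) - (-5)·(-7) = 90 - 35 = 55
j: (-5)·12 - 6·(-15) = -60 - (-90) = 30
k: 6·(-7) - (-6)·12 = -42 - (-72) = 30
e × f = (55, 30, 30)
d · (e × f) = (-11)·55 + (-15)·30 + 12·30 = -605 - 450 + 360 = -695

-695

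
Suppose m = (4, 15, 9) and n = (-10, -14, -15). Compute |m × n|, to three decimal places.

i: 15·(-15) - 9·(-14) = -225 - (-126) = -99
j: 9·(-10) - 4·(-15) = -90 - (-60) = -30
k: 4·(-14) - 15·(-10) = -56 - (-150) = 94
m × n = (-99, -30, 94)
|m × n| = √((-99)² + (-30)² + 94²) = √19537 ≈ 139.7748

139.775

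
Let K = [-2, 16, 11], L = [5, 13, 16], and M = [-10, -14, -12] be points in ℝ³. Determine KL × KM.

(219, 121, -234)

KL = (7, -3, 5)
KM = (-8, -30, -23)
i: (-3)·(-23) - 5·(-30) = 69 - (-150) = 219
j: 5·(-8) - 7·(-23) = -40 - (-161) = 121
k: 7·(-30) - (-3)·(-8) = -210 - 24 = -234
KL × KM = (219, 121, -234)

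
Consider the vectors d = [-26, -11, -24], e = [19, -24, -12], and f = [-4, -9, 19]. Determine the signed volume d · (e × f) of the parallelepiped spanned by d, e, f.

e × f:
i: (-24)·19 - (-12)·(-9) = -456 - 108 = -564
j: (-12)·(-4) - 19·19 = 48 - 361 = -313
k: 19·(-9) - (-24)·(-4) = -171 - 96 = -267
e × f = (-564, -313, -267)
d · (e × f) = (-26)·(-564) + (-11)·(-313) + (-24)·(-267) = 14664 + 3443 + 6408 = 24515

24515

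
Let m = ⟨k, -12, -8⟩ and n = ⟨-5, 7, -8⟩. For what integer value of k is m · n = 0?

m · n = k·(-5) + (-12)·7 + (-8)·(-8) = -20 - 5k
Set equal to 0: -5k = 20, so k = -4.

-4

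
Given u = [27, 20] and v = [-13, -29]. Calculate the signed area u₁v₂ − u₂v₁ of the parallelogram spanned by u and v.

27·(-29) - 20·(-13) = -783 - (-260) = -523

-523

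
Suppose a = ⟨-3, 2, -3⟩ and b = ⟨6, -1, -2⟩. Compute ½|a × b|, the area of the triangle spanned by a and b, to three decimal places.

i: 2·(-2) - (-3)·(-1) = -4 - 3 = -7
j: (-3)·6 - (-3)·(-2) = -18 - 6 = -24
k: (-3)·(-1) - 2·6 = 3 - 12 = -9
a × b = (-7, -24, -9)
|a × b| = √((-7)² + (-24)² + (-9)²) = √706 ≈ 26.5707
area = ½ · 26.5707 ≈ 13.285

13.285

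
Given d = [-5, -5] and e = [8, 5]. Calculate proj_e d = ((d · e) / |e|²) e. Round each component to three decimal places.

(-5.843, -3.652)

d · e = (-5)·8 + (-5)·5 = -40 - 25 = -65
|e|² = 64 + 25 = 89
proj_e d = (-65/89) · (8, 5) ≈ (-5.843, -3.652)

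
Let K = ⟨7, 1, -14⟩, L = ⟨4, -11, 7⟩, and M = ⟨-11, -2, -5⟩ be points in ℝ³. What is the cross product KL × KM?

(-45, -351, -207)

KL = (-3, -12, 21)
KM = (-18, -3, 9)
i: (-12)·9 - 21·(-3) = -108 - (-63) = -45
j: 21·(-18) - (-3)·9 = -378 - (-27) = -351
k: (-3)·(-3) - (-12)·(-18) = 9 - 216 = -207
KL × KM = (-45, -351, -207)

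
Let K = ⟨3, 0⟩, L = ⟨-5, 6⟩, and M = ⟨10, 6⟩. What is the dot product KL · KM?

KL = L − K = (-8, 6)
KM = M − K = (7, 6)
KL · KM = (-8)·7 + 6·6 = -56 + 36 = -20

-20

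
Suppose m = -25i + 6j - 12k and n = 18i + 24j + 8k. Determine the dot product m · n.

m · n = (-25)·18 + 6·24 + (-12)·8 = -450 + 144 - 96 = -402

-402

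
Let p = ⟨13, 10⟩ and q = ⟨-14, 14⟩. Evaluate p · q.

p · q = 13·(-14) + 10·14 = -182 + 140 = -42

-42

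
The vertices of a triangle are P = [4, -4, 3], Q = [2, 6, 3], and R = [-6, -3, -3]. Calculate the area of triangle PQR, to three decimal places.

57.767

PQ = (-2, 10, 0),  PR = (-10, 1, -6)
i: 10·(-6) - 0·1 = -60 - 0 = -60
j: 0·(-10) - (-2)·(-6) = 0 - 12 = -12
k: (-2)·1 - 10·(-10) = -2 - (-100) = 98
PQ × PR = (-60, -12, 98)
|PQ × PR| = √13348 ≈ 115.5335
area = ½ · 115.5335 ≈ 57.767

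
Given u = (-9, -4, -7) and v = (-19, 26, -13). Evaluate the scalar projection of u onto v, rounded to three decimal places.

4.550

u · v = (-9)·(-19) + (-4)·26 + (-7)·(-13) = 171 - 104 + 91 = 158
|v| = √(361 + 676 + 169) = √1206 ≈ 34.7275
comp_v u = 158 / √1206 ≈ 4.550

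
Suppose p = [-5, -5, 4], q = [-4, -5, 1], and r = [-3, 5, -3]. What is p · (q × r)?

q × r:
i: (-5)·(-3) - 1·5 = 15 - 5 = 10
j: 1·(-3) - (-4)·(-3) = -3 - 12 = -15
k: (-4)·5 - (-5)·(-3) = -20 - 15 = -35
q × r = (10, -15, -35)
p · (q × r) = (-5)·10 + (-5)·(-15) + 4·(-35) = -50 + 75 - 140 = -115

-115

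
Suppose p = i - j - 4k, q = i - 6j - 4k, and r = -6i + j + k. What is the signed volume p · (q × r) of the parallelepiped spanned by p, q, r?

q × r:
i: (-6)·1 - (-4)·1 = -6 - (-4) = -2
j: (-4)·(-6) - 1·1 = 24 - 1 = 23
k: 1·1 - (-6)·(-6) = 1 - 36 = -35
q × r = (-2, 23, -35)
p · (q × r) = 1·(-2) + (-1)·23 + (-4)·(-35) = -2 - 23 + 140 = 115

115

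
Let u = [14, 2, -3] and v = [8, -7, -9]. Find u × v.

i: 2·(-9) - (-3)·(-7) = -18 - 21 = -39
j: (-3)·8 - 14·(-9) = -24 - (-126) = 102
k: 14·(-7) - 2·8 = -98 - 16 = -114
u × v = (-39, 102, -114)

(-39, 102, -114)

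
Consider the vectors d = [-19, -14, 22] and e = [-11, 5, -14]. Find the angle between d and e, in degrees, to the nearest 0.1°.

d · e = (-19)·(-11) + (-14)·5 + 22·(-14) = 209 - 70 - 308 = -169
|d|² = 361 + 196 + 484 = 1041,  |d| = √1041 ≈ 32.264532
|e|² = 121 + 25 + 196 = 342,  |e| = √342 ≈ 18.493242
cos θ = -169 / (32.264532 · 18.493242) ≈ -0.28324
θ = arccos(-0.28324) ≈ 106.5°

106.5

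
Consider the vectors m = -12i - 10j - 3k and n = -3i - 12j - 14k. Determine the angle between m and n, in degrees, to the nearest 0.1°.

48.2

m · n = (-12)·(-3) + (-10)·(-12) + (-3)·(-14) = 36 + 120 + 42 = 198
|m|² = 144 + 100 + 9 = 253,  |m| = √253 ≈ 15.905974
|n|² = 9 + 144 + 196 = 349,  |n| = √349 ≈ 18.681542
cos θ = 198 / (15.905974 · 18.681542) ≈ 0.66633
θ = arccos(0.66633) ≈ 48.2°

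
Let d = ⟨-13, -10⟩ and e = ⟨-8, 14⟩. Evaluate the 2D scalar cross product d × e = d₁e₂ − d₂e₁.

-262

(-13)·14 - (-10)·(-8) = -182 - 80 = -262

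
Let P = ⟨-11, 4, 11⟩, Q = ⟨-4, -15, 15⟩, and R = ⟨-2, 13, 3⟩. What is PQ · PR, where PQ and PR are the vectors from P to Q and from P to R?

-140

PQ = Q − P = (7, -19, 4)
PR = R − P = (9, 9, -8)
PQ · PR = 7·9 + (-19)·9 + 4·(-8) = 63 - 171 - 32 = -140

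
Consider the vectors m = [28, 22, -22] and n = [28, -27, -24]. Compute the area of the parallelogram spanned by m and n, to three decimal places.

i: 22·(-24) - (-22)·(-27) = -528 - 594 = -1122
j: (-22)·28 - 28·(-24) = -616 - (-672) = 56
k: 28·(-27) - 22·28 = -756 - 616 = -1372
m × n = (-1122, 56, -1372)
|m × n| = √((-1122)² + 56² + (-1372)²) = √3144404 ≈ 1773.2467

1773.247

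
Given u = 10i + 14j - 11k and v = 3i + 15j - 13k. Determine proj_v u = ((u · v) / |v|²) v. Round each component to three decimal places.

u · v = 10·3 + 14·15 + (-11)·(-13) = 30 + 210 + 143 = 383
|v|² = 9 + 225 + 169 = 403
proj_v u = (383/403) · (3, 15, -13) ≈ (2.851, 14.256, -12.355)

(2.851, 14.256, -12.355)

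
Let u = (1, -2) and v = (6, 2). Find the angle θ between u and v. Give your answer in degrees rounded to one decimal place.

u · v = 1·6 + (-2)·2 = 6 - 4 = 2
|u|² = 1 + 4 = 5,  |u| = √5 ≈ 2.236068
|v|² = 36 + 4 = 40,  |v| = √40 ≈ 6.324555
cos θ = 2 / (2.236068 · 6.324555) ≈ 0.14142
θ = arccos(0.14142) ≈ 81.9°

81.9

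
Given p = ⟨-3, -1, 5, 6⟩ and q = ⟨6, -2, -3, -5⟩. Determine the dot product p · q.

p · q = (-3)·6 + (-1)·(-2) + 5·(-3) + 6·(-5) = -18 + 2 - 15 - 30 = -61

-61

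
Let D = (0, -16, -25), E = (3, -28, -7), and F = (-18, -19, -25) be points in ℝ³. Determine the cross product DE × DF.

DE = (3, -12, 18)
DF = (-18, -3, 0)
i: (-12)·0 - 18·(-3) = 0 - (-54) = 54
j: 18·(-18) - 3·0 = -324 - 0 = -324
k: 3·(-3) - (-12)·(-18) = -9 - 216 = -225
DE × DF = (54, -324, -225)

(54, -324, -225)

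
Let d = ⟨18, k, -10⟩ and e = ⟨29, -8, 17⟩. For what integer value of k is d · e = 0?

d · e = 18·29 + k·(-8) + (-10)·17 = 352 - 8k
Set equal to 0: -8k = -352, so k = 44.

44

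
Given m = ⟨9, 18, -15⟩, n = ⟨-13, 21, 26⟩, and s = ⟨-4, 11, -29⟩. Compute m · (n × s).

-15828

n × s:
i: 21·(-29) - 26·11 = -609 - 286 = -895
j: 26·(-4) - (-13)·(-29) = -104 - 377 = -481
k: (-13)·11 - 21·(-4) = -143 - (-84) = -59
n × s = (-895, -481, -59)
m · (n × s) = 9·(-895) + 18·(-481) + (-15)·(-59) = -8055 - 8658 + 885 = -15828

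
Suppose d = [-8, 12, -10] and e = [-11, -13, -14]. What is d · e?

d · e = (-8)·(-11) + 12·(-13) + (-10)·(-14) = 88 - 156 + 140 = 72

72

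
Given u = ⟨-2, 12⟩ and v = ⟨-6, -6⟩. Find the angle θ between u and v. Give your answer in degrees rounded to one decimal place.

u · v = (-2)·(-6) + 12·(-6) = 12 - 72 = -60
|u|² = 4 + 144 = 148,  |u| = √148 ≈ 12.165525
|v|² = 36 + 36 = 72,  |v| = √72 ≈ 8.485281
cos θ = -60 / (12.165525 · 8.485281) ≈ -0.58124
θ = arccos(-0.58124) ≈ 125.5°

125.5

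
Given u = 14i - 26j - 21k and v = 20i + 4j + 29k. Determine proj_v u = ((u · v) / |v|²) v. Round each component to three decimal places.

u · v = 14·20 + (-26)·4 + (-21)·29 = 280 - 104 - 609 = -433
|v|² = 400 + 16 + 841 = 1257
proj_v u = (-433/1257) · (20, 4, 29) ≈ (-6.889, -1.378, -9.990)

(-6.889, -1.378, -9.990)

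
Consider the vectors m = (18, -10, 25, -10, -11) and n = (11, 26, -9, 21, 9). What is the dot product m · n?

m · n = 18·11 + (-10)·26 + 25·(-9) + (-10)·21 + (-11)·9 = 198 - 260 - 225 - 210 - 99 = -596

-596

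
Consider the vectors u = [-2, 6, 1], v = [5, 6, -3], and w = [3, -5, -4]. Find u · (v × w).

101

v × w:
i: 6·(-4) - (-3)·(-5) = -24 - 15 = -39
j: (-3)·3 - 5·(-4) = -9 - (-20) = 11
k: 5·(-5) - 6·3 = -25 - 18 = -43
v × w = (-39, 11, -43)
u · (v × w) = (-2)·(-39) + 6·11 + 1·(-43) = 78 + 66 - 43 = 101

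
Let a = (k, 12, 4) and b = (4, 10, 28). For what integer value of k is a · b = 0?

a · b = k·4 + 12·10 + 4·28 = 232 + 4k
Set equal to 0: 4k = -232, so k = -58.

-58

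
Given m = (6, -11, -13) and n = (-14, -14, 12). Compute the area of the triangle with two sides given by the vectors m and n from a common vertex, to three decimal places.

i: (-11)·12 - (-13)·(-14) = -132 - 182 = -314
j: (-13)·(-14) - 6·12 = 182 - 72 = 110
k: 6·(-14) - (-11)·(-14) = -84 - 154 = -238
m × n = (-314, 110, -238)
|m × n| = √((-314)² + 110² + (-238)²) = √167340 ≈ 409.0721
area = ½ · 409.0721 ≈ 204.536

204.536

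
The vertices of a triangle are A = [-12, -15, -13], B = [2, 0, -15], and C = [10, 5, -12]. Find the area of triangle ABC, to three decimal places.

47.141

AB = (14, 15, -2),  AC = (22, 20, 1)
i: 15·1 - (-2)·20 = 15 - (-40) = 55
j: (-2)·22 - 14·1 = -44 - 14 = -58
k: 14·20 - 15·22 = 280 - 330 = -50
AB × AC = (55, -58, -50)
|AB × AC| = √8889 ≈ 94.2815
area = ½ · 94.2815 ≈ 47.141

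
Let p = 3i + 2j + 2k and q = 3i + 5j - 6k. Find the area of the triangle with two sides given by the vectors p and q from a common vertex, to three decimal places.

i: 2·(-6) - 2·5 = -12 - 10 = -22
j: 2·3 - 3·(-6) = 6 - (-18) = 24
k: 3·5 - 2·3 = 15 - 6 = 9
p × q = (-22, 24, 9)
|p × q| = √((-22)² + 24² + 9²) = √1141 ≈ 33.7787
area = ½ · 33.7787 ≈ 16.889

16.889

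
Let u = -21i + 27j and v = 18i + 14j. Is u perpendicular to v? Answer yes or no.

yes

u · v = (-21)·18 + 27·14 = -378 + 378 = 0
Zero, so the vectors are orthogonal.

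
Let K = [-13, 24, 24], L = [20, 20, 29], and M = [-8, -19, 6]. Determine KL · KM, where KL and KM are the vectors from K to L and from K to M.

247

KL = L − K = (33, -4, 5)
KM = M − K = (5, -43, -18)
KL · KM = 33·5 + (-4)·(-43) + 5·(-18) = 165 + 172 - 90 = 247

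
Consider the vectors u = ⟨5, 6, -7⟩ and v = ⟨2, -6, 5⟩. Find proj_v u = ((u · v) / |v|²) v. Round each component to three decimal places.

u · v = 5·2 + 6·(-6) + (-7)·5 = 10 - 36 - 35 = -61
|v|² = 4 + 36 + 25 = 65
proj_v u = (-61/65) · (2, -6, 5) ≈ (-1.877, 5.631, -4.692)

(-1.877, 5.631, -4.692)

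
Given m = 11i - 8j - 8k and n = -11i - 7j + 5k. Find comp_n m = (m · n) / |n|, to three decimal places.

-7.519

m · n = 11·(-11) + (-8)·(-7) + (-8)·5 = -121 + 56 - 40 = -105
|n| = √(121 + 49 + 25) = √195 ≈ 13.9642
comp_n m = -105 / √195 ≈ -7.519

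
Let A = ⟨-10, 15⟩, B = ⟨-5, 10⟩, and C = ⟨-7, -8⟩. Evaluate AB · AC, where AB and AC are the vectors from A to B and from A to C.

AB = B − A = (5, -5)
AC = C − A = (3, -23)
AB · AC = 5·3 + (-5)·(-23) = 15 + 115 = 130

130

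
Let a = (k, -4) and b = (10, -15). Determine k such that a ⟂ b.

-6

a · b = k·10 + (-4)·(-15) = 60 + 10k
Set equal to 0: 10k = -60, so k = -6.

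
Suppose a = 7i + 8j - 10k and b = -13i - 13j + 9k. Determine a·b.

a · b = 7·(-13) + 8·(-13) + (-10)·9 = -91 - 104 - 90 = -285

-285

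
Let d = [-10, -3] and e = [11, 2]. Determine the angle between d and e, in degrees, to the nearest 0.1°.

173.6

d · e = (-10)·11 + (-3)·2 = -110 - 6 = -116
|d|² = 100 + 9 = 109,  |d| = √109 ≈ 10.440307
|e|² = 121 + 4 = 125,  |e| = √125 ≈ 11.180340
cos θ = -116 / (10.440307 · 11.180340) ≈ -0.99378
θ = arccos(-0.99378) ≈ 173.6°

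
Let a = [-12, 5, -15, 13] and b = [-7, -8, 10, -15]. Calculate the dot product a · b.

a · b = (-12)·(-7) + 5·(-8) + (-15)·10 + 13·(-15) = 84 - 40 - 150 - 195 = -301

-301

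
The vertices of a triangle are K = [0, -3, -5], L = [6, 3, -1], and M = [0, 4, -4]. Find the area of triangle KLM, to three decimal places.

23.896

KL = (6, 6, 4),  KM = (0, 7, 1)
i: 6·1 - 4·7 = 6 - 28 = -22
j: 4·0 - 6·1 = 0 - 6 = -6
k: 6·7 - 6·0 = 42 - 0 = 42
KL × KM = (-22, -6, 42)
|KL × KM| = √2284 ≈ 47.7912
area = ½ · 47.7912 ≈ 23.896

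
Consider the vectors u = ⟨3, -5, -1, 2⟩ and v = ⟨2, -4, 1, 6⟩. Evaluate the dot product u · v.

u · v = 3·2 + (-5)·(-4) + (-1)·1 + 2·6 = 6 + 20 - 1 + 12 = 37

37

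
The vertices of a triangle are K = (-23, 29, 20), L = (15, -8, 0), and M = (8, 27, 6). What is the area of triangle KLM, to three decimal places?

KL = (38, -37, -20),  KM = (31, -2, -14)
i: (-37)·(-14) - (-20)·(-2) = 518 - 40 = 478
j: (-20)·31 - 38·(-14) = -620 - (-532) = -88
k: 38·(-2) - (-37)·31 = -76 - (-1147) = 1071
KL × KM = (478, -88, 1071)
|KL × KM| = √1383269 ≈ 1176.1246
area = ½ · 1176.1246 ≈ 588.062

588.062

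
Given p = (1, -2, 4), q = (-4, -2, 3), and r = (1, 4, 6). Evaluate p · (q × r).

-134

q × r:
i: (-2)·6 - 3·4 = -12 - 12 = -24
j: 3·1 - (-4)·6 = 3 - (-24) = 27
k: (-4)·4 - (-2)·1 = -16 - (-2) = -14
q × r = (-24, 27, -14)
p · (q × r) = 1·(-24) + (-2)·27 + 4·(-14) = -24 - 54 - 56 = -134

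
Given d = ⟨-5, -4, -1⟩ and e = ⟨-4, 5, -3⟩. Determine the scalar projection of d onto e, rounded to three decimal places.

0.424

d · e = (-5)·(-4) + (-4)·5 + (-1)·(-3) = 20 - 20 + 3 = 3
|e| = √(16 + 25 + 9) = √50 ≈ 7.0711
comp_e d = 3 / √50 ≈ 0.424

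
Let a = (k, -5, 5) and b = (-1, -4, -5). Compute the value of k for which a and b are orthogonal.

-5

a · b = k·(-1) + (-5)·(-4) + 5·(-5) = -5 - 1k
Set equal to 0: -1k = 5, so k = -5.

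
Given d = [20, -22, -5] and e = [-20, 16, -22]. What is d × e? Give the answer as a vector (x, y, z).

(564, 540, -120)

i: (-22)·(-22) - (-5)·16 = 484 - (-80) = 564
j: (-5)·(-20) - 20·(-22) = 100 - (-440) = 540
k: 20·16 - (-22)·(-20) = 320 - 440 = -120
d × e = (564, 540, -120)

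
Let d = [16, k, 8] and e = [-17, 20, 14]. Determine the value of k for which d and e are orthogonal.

d · e = 16·(-17) + k·20 + 8·14 = -160 + 20k
Set equal to 0: 20k = 160, so k = 8.

8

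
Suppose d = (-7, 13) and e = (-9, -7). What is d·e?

d · e = (-7)·(-9) + 13·(-7) = 63 - 91 = -28

-28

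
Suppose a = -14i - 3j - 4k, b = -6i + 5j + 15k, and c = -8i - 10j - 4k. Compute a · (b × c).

b × c:
i: 5·(-4) - 15·(-10) = -20 - (-150) = 130
j: 15·(-8) - (-6)·(-4) = -120 - 24 = -144
k: (-6)·(-10) - 5·(-8) = 60 - (-40) = 100
b × c = (130, -144, 100)
a · (b × c) = (-14)·130 + (-3)·(-144) + (-4)·100 = -1820 + 432 - 400 = -1788

-1788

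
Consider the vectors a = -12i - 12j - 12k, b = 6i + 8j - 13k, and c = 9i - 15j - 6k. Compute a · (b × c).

b × c:
i: 8·(-6) - (-13)·(-15) = -48 - 195 = -243
j: (-13)·9 - 6·(-6) = -117 - (-36) = -81
k: 6·(-15) - 8·9 = -90 - 72 = -162
b × c = (-243, -81, -162)
a · (b × c) = (-12)·(-243) + (-12)·(-81) + (-12)·(-162) = 2916 + 972 + 1944 = 5832

5832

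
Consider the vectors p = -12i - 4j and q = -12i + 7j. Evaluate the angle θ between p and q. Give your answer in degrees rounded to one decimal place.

p · q = (-12)·(-12) + (-4)·7 = 144 - 28 = 116
|p|² = 144 + 16 = 160,  |p| = √160 ≈ 12.649111
|q|² = 144 + 49 = 193,  |q| = √193 ≈ 13.892444
cos θ = 116 / (12.649111 · 13.892444) ≈ 0.66011
θ = arccos(0.66011) ≈ 48.7°

48.7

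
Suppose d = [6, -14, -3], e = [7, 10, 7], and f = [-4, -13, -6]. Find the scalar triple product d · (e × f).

143

e × f:
i: 10·(-6) - 7·(-13) = -60 - (-91) = 31
j: 7·(-4) - 7·(-6) = -28 - (-42) = 14
k: 7·(-13) - 10·(-4) = -91 - (-40) = -51
e × f = (31, 14, -51)
d · (e × f) = 6·31 + (-14)·14 + (-3)·(-51) = 186 - 196 + 153 = 143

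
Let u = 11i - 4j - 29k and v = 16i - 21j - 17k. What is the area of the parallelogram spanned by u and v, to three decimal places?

630.317

i: (-4)·(-17) - (-29)·(-21) = 68 - 609 = -541
j: (-29)·16 - 11·(-17) = -464 - (-187) = -277
k: 11·(-21) - (-4)·16 = -231 - (-64) = -167
u × v = (-541, -277, -167)
|u × v| = √((-541)² + (-277)² + (-167)²) = √397299 ≈ 630.3166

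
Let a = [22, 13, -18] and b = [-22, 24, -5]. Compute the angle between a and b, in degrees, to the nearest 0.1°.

94.6

a · b = 22·(-22) + 13·24 + (-18)·(-5) = -484 + 312 + 90 = -82
|a|² = 484 + 169 + 324 = 977,  |a| = √977 ≈ 31.256999
|b|² = 484 + 576 + 25 = 1085,  |b| = √1085 ≈ 32.939338
cos θ = -82 / (31.256999 · 32.939338) ≈ -0.07964
θ = arccos(-0.07964) ≈ 94.6°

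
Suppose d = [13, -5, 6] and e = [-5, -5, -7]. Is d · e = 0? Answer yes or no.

d · e = 13·(-5) + (-5)·(-5) + 6·(-7) = -65 + 25 - 42 = -82
Nonzero, so the vectors are not orthogonal.

no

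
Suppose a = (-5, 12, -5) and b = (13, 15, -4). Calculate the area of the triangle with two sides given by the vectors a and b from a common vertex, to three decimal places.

i: 12·(-4) - (-5)·15 = -48 - (-75) = 27
j: (-5)·13 - (-5)·(-4) = -65 - 20 = -85
k: (-5)·15 - 12·13 = -75 - 156 = -231
a × b = (27, -85, -231)
|a × b| = √(27² + (-85)² + (-231)²) = √61315 ≈ 247.6187
area = ½ · 247.6187 ≈ 123.809

123.809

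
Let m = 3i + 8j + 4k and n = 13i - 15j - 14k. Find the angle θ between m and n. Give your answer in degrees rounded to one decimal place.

m · n = 3·13 + 8·(-15) + 4·(-14) = 39 - 120 - 56 = -137
|m|² = 9 + 64 + 16 = 89,  |m| = √89 ≈ 9.433981
|n|² = 169 + 225 + 196 = 590,  |n| = √590 ≈ 24.289916
cos θ = -137 / (9.433981 · 24.289916) ≈ -0.59786
θ = arccos(-0.59786) ≈ 126.7°

126.7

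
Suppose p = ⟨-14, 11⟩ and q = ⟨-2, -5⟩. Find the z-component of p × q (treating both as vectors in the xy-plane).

92

(-14)·(-5) - 11·(-2) = 70 - (-22) = 92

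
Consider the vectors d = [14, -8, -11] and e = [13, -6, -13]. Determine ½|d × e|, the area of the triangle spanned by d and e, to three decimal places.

29.004

i: (-8)·(-13) - (-11)·(-6) = 104 - 66 = 38
j: (-11)·13 - 14·(-13) = -143 - (-182) = 39
k: 14·(-6) - (-8)·13 = -84 - (-104) = 20
d × e = (38, 39, 20)
|d × e| = √(38² + 39² + 20²) = √3365 ≈ 58.0086
area = ½ · 58.0086 ≈ 29.004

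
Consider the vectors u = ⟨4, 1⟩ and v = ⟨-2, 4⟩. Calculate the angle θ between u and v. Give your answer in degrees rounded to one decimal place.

u · v = 4·(-2) + 1·4 = -8 + 4 = -4
|u|² = 16 + 1 = 17,  |u| = √17 ≈ 4.123106
|v|² = 4 + 16 = 20,  |v| = √20 ≈ 4.472136
cos θ = -4 / (4.123106 · 4.472136) ≈ -0.21693
θ = arccos(-0.21693) ≈ 102.5°

102.5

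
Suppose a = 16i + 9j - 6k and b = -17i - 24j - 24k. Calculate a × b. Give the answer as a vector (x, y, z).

(-360, 486, -231)

i: 9·(-24) - (-6)·(-24) = -216 - 144 = -360
j: (-6)·(-17) - 16·(-24) = 102 - (-384) = 486
k: 16·(-24) - 9·(-17) = -384 - (-153) = -231
a × b = (-360, 486, -231)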